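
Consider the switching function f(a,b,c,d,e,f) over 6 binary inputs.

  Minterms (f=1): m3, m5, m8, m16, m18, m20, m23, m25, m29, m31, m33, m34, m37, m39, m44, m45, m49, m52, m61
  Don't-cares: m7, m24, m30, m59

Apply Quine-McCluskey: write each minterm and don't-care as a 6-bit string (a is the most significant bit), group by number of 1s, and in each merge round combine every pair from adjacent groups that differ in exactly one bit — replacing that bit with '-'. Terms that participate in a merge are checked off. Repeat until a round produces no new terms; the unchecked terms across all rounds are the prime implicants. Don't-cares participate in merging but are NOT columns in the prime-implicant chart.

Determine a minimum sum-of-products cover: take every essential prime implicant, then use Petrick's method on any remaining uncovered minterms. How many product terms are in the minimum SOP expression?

[col 0] 000011*, 000101*, 000111*, 001000*, 010000*, 010010*, 010100*, 010111*, 011000*, 011001*, 011101*, 011110*, 011111*, 100001*, 100010, 100101*, 100111*, 101100*, 101101*, 110001*, 110100*, 111011, 111101*
[col 1] -00101*, -00111*, -10100, -11101, 0-0111, 0-1000, 000-11, 0001-1*, 01-000, 01-111, 010-00, 0100-0, 011-01, 01100-, 0111-1, 01111-, 1-0001, 1-1101, 10-101, 100-01, 1001-1*, 10110-
[col 2] -001-1
Prime implicants: -001-1, -10100, -11101, 0-0111, 0-1000, 000-11, 01-000, 01-111, 010-00, 0100-0, 011-01, 01100-, 0111-1, 01111-, 1-0001, 1-1101, 10-101, 100-01, 100010, 10110-, 111011
PI chart (minterm → PIs covering it):
  3 | 000-11  (sole → essential)
  5 | -001-1  (sole → essential)
  8 | 0-1000  (sole → essential)
  16 | 01-000,010-00,0100-0
  18 | 0100-0  (sole → essential)
  20 | -10100,010-00
  23 | 0-0111,01-111
  25 | 011-01,01100-
  29 | -11101,011-01,0111-1
  31 | 01-111,0111-1,01111-
  33 | 1-0001,100-01
  34 | 100010  (sole → essential)
  37 | -001-1,10-101,100-01
  39 | -001-1  (sole → essential)
  44 | 10110-  (sole → essential)
  45 | 1-1101,10-101,10110-
  49 | 1-0001  (sole → essential)
  52 | -10100  (sole → essential)
  61 | -11101,1-1101
Essential prime implicants: -001-1, -10100, 0-1000, 000-11, 0100-0, 1-0001, 100010, 10110-
Petrick residual → -11101, 01-111, 011-01
Minimum SOP uses 11 PIs: b'c'df + bc'de'f' + bcde'f + a'cd'e'f' + a'b'c'ef + a'bdef + a'bc'd'f' + a'bce'f + ac'd'e'f + ab'c'd'ef' + ab'cde'

11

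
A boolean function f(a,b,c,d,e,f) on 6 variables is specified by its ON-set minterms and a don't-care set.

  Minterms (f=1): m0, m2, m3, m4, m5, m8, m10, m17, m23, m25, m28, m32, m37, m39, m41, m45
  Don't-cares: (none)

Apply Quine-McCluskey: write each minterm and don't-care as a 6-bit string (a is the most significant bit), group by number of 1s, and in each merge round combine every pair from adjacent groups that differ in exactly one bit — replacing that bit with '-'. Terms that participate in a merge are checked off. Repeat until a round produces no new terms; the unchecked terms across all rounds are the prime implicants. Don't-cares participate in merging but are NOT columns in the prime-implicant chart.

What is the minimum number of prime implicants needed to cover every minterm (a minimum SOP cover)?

[col 0] 000000*, 000010*, 000011*, 000100*, 000101*, 001000*, 001010*, 010001*, 010111, 011001*, 011100, 100000*, 100101*, 100111*, 101001*, 101101*
[col 1] -00000, -00101, 00-000*, 00-010*, 000-00, 0000-0*, 00001-, 00010-, 0010-0*, 01-001, 10-101, 1001-1, 101-01
[col 2] 00-0-0
Prime implicants: -00000, -00101, 00-0-0, 000-00, 00001-, 00010-, 01-001, 010111, 011100, 10-101, 1001-1, 101-01
PI chart (minterm → PIs covering it):
  0 | -00000,00-0-0,000-00
  2 | 00-0-0,00001-
  3 | 00001-  (sole → essential)
  4 | 000-00,00010-
  5 | -00101,00010-
  8 | 00-0-0  (sole → essential)
  10 | 00-0-0  (sole → essential)
  17 | 01-001  (sole → essential)
  23 | 010111  (sole → essential)
  25 | 01-001  (sole → essential)
  28 | 011100  (sole → essential)
  32 | -00000  (sole → essential)
  37 | -00101,10-101,1001-1
  39 | 1001-1  (sole → essential)
  41 | 101-01  (sole → essential)
  45 | 10-101,101-01
Essential prime implicants: -00000, 00-0-0, 00001-, 01-001, 010111, 011100, 1001-1, 101-01
Petrick residual → 00010-
Minimum SOP uses 9 PIs: b'c'd'e'f' + a'b'd'f' + a'b'c'd'e + a'b'c'de' + a'bd'e'f + a'bc'def + a'bcde'f' + ab'c'df + ab'ce'f

9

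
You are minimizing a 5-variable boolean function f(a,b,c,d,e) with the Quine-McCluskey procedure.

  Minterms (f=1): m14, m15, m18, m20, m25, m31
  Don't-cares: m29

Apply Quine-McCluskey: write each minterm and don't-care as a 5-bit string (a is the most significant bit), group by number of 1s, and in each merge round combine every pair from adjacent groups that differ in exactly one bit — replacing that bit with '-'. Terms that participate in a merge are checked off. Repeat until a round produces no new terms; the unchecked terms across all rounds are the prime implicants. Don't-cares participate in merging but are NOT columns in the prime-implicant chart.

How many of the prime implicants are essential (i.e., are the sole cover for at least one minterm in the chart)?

4

size-2^0 implicants → 01110(✓)  01111(✓)  10010  10100  11001(✓)  11101(✓)  11111(✓)
size-2^1 implicants → -1111  0111-  11-01  111-1
Unchecked terms (primes): -1111, 0111-, 10010, 10100, 11-01, 111-1
Minterm coverage:
  m14 ⊆ 0111- [E]
  m15 ⊆ -1111,0111-
  m18 ⊆ 10010 [E]
  m20 ⊆ 10100 [E]
  m25 ⊆ 11-01 [E]
  m31 ⊆ -1111,111-1
E = {0111-, 10010, 10100, 11-01}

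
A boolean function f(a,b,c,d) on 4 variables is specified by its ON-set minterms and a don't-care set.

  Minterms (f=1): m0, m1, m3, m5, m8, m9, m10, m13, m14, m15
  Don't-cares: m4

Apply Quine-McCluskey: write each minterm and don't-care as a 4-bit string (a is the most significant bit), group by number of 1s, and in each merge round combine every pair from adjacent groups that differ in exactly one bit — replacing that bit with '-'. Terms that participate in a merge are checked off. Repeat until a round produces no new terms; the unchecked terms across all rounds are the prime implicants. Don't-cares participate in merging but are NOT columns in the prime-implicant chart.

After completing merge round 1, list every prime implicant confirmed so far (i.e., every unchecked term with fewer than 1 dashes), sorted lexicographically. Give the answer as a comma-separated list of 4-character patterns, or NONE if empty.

NONE

[col 0] 0000*, 0001*, 0011*, 0100*, 0101*, 1000*, 1001*, 1010*, 1101*, 1110*, 1111*
[col 1] -000*, -001*, -101*, 0-00*, 0-01*, 00-1, 000-*, 010-*, 1-01*, 1-10, 10-0, 100-*, 11-1, 111-
[col 2] --01, -00-, 0-0-
Prime implicants: --01, -00-, 0-0-, 00-1, 1-10, 10-0, 11-1, 111-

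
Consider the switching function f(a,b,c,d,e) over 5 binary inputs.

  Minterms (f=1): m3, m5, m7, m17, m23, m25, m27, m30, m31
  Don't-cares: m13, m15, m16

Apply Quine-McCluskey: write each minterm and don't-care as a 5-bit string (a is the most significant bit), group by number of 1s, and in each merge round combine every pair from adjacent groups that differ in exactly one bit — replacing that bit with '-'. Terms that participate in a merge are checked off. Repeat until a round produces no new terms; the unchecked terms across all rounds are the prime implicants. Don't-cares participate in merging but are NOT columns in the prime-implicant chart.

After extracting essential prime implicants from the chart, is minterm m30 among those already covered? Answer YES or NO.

size-2^0 implicants → 00011(✓)  00101(✓)  00111(✓)  01101(✓)  01111(✓)  10000(✓)  10001(✓)  10111(✓)  11001(✓)  11011(✓)  11110(✓)  11111(✓)
size-2^1 implicants → -0111(✓)  -1111(✓)  0-101(✓)  0-111(✓)  00-11  001-1(✓)  011-1(✓)  1-001  1-111(✓)  1000-  11-11  110-1  1111-
size-2^2 implicants → --111  0-1-1
Unchecked terms (primes): --111, 0-1-1, 00-11, 1-001, 1000-, 11-11, 110-1, 1111-
Minterm coverage:
  m3 ⊆ 00-11 [E]
  m5 ⊆ 0-1-1 [E]
  m7 ⊆ --111,0-1-1,00-11
  m17 ⊆ 1-001,1000-
  m23 ⊆ --111 [E]
  m25 ⊆ 1-001,110-1
  m27 ⊆ 11-11,110-1
  m30 ⊆ 1111- [E]
  m31 ⊆ --111,11-11,1111-
E = {--111, 0-1-1, 00-11, 1111-}

YES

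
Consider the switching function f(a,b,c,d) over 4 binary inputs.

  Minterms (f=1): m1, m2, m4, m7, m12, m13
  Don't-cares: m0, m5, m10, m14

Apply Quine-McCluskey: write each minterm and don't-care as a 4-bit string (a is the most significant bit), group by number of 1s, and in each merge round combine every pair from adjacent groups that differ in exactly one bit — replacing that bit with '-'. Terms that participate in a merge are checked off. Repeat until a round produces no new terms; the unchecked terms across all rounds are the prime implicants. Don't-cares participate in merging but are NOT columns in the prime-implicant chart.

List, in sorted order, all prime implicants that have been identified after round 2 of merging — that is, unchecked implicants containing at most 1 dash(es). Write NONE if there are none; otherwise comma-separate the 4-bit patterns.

-010, 00-0, 01-1, 1-10, 11-0

size-2^0 implicants → 0000(✓)  0001(✓)  0010(✓)  0100(✓)  0101(✓)  0111(✓)  1010(✓)  1100(✓)  1101(✓)  1110(✓)
size-2^1 implicants → -010  -100(✓)  -101(✓)  0-00(✓)  0-01(✓)  00-0  000-(✓)  01-1  010-(✓)  1-10  11-0  110-(✓)
size-2^2 implicants → -10-  0-0-
Unchecked terms (primes): -010, -10-, 0-0-, 00-0, 01-1, 1-10, 11-0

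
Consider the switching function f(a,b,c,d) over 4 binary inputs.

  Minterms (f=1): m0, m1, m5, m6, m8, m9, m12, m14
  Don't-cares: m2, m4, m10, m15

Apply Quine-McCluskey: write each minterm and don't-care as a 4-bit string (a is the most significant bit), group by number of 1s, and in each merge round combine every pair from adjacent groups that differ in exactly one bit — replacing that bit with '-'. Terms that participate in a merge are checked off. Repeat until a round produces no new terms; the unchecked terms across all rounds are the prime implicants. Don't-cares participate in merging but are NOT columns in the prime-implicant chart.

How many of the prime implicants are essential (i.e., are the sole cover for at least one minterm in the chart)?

3

Round 0: 0000✓ 0001✓ 0010✓ 0100✓ 0101✓ 0110✓ 1000✓ 1001✓ 1010✓ 1100✓ 1110✓ 1111✓
Round 1: -000✓ -001✓ -010✓ -100✓ -110✓ 0-00✓ 0-01✓ 0-10✓ 00-0✓ 000-✓ 01-0✓ 010-✓ 1-00✓ 1-10✓ 10-0✓ 100-✓ 11-0✓ 111-
Round 2: --00✓ --10✓ -0-0✓ -00- -1-0✓ 0--0✓ 0-0- 1--0✓
Round 3: ---0
PIs = {---0, -00-, 0-0-, 111-}
Coverage chart:
  m0: ---0,-00-,0-0-
  m1: -00-,0-0-
  m5: 0-0- ←essential
  m6: ---0 ←essential
  m8: ---0,-00-
  m9: -00- ←essential
  m12: ---0 ←essential
  m14: ---0,111-
Essential: ---0, -00-, 0-0-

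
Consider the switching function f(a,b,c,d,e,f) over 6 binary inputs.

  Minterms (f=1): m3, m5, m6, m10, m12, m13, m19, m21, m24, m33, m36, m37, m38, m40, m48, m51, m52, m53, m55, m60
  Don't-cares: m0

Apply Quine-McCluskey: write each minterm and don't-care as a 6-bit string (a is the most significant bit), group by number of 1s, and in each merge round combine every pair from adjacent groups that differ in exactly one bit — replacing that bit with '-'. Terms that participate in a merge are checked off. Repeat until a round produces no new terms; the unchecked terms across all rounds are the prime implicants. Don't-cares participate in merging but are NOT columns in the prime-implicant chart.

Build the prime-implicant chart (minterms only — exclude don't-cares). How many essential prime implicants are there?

size-2^0 implicants → 000000  000011(✓)  000101(✓)  000110(✓)  001010  001100(✓)  001101(✓)  010011(✓)  010101(✓)  011000  100001(✓)  100100(✓)  100101(✓)  100110(✓)  101000  110000(✓)  110011(✓)  110100(✓)  110101(✓)  110111(✓)  111100(✓)
size-2^1 implicants → -00101(✓)  -00110  -10011  -10101(✓)  0-0011  0-0101(✓)  00-101  00110-  1-0100(✓)  1-0101(✓)  100-01  1001-0  10010-(✓)  11-100  110-00  110-11  1101-1  11010-(✓)
size-2^2 implicants → --0101  1-010-
Unchecked terms (primes): --0101, -00110, -10011, 0-0011, 00-101, 000000, 001010, 00110-, 011000, 1-010-, 100-01, 1001-0, 101000, 11-100, 110-00, 110-11, 1101-1
Minterm coverage:
  m3 ⊆ 0-0011 [E]
  m5 ⊆ --0101,00-101
  m6 ⊆ -00110 [E]
  m10 ⊆ 001010 [E]
  m12 ⊆ 00110- [E]
  m13 ⊆ 00-101,00110-
  m19 ⊆ -10011,0-0011
  m21 ⊆ --0101 [E]
  m24 ⊆ 011000 [E]
  m33 ⊆ 100-01 [E]
  m36 ⊆ 1-010-,1001-0
  m37 ⊆ --0101,1-010-,100-01
  m38 ⊆ -00110,1001-0
  m40 ⊆ 101000 [E]
  m48 ⊆ 110-00 [E]
  m51 ⊆ -10011,110-11
  m52 ⊆ 1-010-,11-100,110-00
  m53 ⊆ --0101,1-010-,1101-1
  m55 ⊆ 110-11,1101-1
  m60 ⊆ 11-100 [E]
E = {--0101, -00110, 0-0011, 001010, 00110-, 011000, 100-01, 101000, 11-100, 110-00}

10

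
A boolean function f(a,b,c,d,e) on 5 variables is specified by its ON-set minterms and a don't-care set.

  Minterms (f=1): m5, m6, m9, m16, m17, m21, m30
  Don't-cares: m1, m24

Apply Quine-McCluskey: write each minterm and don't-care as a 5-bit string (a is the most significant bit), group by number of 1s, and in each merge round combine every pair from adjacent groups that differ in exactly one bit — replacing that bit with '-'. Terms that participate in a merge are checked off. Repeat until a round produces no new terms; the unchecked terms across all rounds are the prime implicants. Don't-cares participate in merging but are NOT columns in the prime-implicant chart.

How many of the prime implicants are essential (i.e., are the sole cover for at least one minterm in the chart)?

[col 0] 00001*, 00101*, 00110, 01001*, 10000*, 10001*, 10101*, 11000*, 11110
[col 1] -0001*, -0101*, 0-001, 00-01*, 1-000, 10-01*, 1000-
[col 2] -0-01
Prime implicants: -0-01, 0-001, 00110, 1-000, 1000-, 11110
PI chart (minterm → PIs covering it):
  5 | -0-01  (sole → essential)
  6 | 00110  (sole → essential)
  9 | 0-001  (sole → essential)
  16 | 1-000,1000-
  17 | -0-01,1000-
  21 | -0-01  (sole → essential)
  30 | 11110  (sole → essential)
Essential prime implicants: -0-01, 0-001, 00110, 11110

4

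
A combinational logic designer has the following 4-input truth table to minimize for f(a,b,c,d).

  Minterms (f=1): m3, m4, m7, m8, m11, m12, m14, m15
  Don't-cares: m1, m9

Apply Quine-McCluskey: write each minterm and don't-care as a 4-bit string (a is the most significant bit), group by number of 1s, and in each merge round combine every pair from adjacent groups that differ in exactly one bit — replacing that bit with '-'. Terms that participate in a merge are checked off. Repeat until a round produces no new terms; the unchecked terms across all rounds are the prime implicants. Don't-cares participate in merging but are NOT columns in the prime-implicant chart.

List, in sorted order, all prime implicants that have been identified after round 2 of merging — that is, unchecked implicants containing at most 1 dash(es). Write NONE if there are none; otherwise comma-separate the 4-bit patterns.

-100, 1-00, 100-, 11-0, 111-

size-2^0 implicants → 0001(✓)  0011(✓)  0100(✓)  0111(✓)  1000(✓)  1001(✓)  1011(✓)  1100(✓)  1110(✓)  1111(✓)
size-2^1 implicants → -001(✓)  -011(✓)  -100  -111(✓)  0-11(✓)  00-1(✓)  1-00  1-11(✓)  10-1(✓)  100-  11-0  111-
size-2^2 implicants → --11  -0-1
Unchecked terms (primes): --11, -0-1, -100, 1-00, 100-, 11-0, 111-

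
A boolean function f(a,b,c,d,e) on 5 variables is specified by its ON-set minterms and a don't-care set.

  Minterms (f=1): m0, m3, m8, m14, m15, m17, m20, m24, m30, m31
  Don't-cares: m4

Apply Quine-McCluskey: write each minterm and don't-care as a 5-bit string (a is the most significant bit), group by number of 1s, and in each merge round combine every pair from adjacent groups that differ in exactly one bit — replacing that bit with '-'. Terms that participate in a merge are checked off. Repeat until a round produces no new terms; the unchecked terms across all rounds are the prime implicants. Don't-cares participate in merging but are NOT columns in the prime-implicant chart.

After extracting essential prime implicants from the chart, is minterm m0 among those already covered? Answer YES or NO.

NO

[col 0] 00000*, 00011, 00100*, 01000*, 01110*, 01111*, 10001, 10100*, 11000*, 11110*, 11111*
[col 1] -0100, -1000, -1110*, -1111*, 0-000, 00-00, 0111-*, 1111-*
[col 2] -111-
Prime implicants: -0100, -1000, -111-, 0-000, 00-00, 00011, 10001
PI chart (minterm → PIs covering it):
  0 | 0-000,00-00
  3 | 00011  (sole → essential)
  8 | -1000,0-000
  14 | -111-  (sole → essential)
  15 | -111-  (sole → essential)
  17 | 10001  (sole → essential)
  20 | -0100  (sole → essential)
  24 | -1000  (sole → essential)
  30 | -111-  (sole → essential)
  31 | -111-  (sole → essential)
Essential prime implicants: -0100, -1000, -111-, 00011, 10001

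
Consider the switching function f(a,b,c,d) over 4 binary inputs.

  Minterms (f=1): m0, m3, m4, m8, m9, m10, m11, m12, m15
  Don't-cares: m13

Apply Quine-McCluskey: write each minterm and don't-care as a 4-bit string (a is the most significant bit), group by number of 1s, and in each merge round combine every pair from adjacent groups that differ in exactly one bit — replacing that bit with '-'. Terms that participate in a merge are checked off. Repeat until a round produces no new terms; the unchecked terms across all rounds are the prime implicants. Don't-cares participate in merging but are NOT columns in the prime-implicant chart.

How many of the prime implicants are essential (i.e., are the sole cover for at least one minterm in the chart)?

[col 0] 0000*, 0011*, 0100*, 1000*, 1001*, 1010*, 1011*, 1100*, 1101*, 1111*
[col 1] -000*, -011, -100*, 0-00*, 1-00*, 1-01*, 1-11*, 10-0*, 10-1*, 100-*, 101-*, 11-1*, 110-*
[col 2] --00, 1--1, 1-0-, 10--
Prime implicants: --00, -011, 1--1, 1-0-, 10--
PI chart (minterm → PIs covering it):
  0 | --00  (sole → essential)
  3 | -011  (sole → essential)
  4 | --00  (sole → essential)
  8 | --00,1-0-,10--
  9 | 1--1,1-0-,10--
  10 | 10--  (sole → essential)
  11 | -011,1--1,10--
  12 | --00,1-0-
  15 | 1--1  (sole → essential)
Essential prime implicants: --00, -011, 1--1, 10--

4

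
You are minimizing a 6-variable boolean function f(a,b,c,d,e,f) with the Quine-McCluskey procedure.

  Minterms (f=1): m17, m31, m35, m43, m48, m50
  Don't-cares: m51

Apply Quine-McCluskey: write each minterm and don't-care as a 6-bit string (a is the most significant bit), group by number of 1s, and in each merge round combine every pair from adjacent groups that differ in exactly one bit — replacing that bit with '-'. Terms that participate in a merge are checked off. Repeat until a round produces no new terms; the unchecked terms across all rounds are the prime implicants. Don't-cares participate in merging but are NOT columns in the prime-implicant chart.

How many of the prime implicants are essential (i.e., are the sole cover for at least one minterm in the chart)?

Round 0: 010001 011111 100011✓ 101011✓ 110000✓ 110010✓ 110011✓
Round 1: 1-0011 10-011 1100-0 11001-
PIs = {010001, 011111, 1-0011, 10-011, 1100-0, 11001-}
Coverage chart:
  m17: 010001 ←essential
  m31: 011111 ←essential
  m35: 1-0011,10-011
  m43: 10-011 ←essential
  m48: 1100-0 ←essential
  m50: 1100-0,11001-
Essential: 010001, 011111, 10-011, 1100-0

4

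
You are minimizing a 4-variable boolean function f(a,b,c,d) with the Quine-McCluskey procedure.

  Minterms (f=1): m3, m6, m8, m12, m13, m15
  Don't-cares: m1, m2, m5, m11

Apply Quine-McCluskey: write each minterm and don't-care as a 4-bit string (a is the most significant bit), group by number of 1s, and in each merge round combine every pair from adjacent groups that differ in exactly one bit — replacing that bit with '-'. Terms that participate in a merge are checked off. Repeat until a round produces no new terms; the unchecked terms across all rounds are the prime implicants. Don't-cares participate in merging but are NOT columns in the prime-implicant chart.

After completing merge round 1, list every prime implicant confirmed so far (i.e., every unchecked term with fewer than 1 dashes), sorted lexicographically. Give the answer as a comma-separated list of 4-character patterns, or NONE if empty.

[col 0] 0001*, 0010*, 0011*, 0101*, 0110*, 1000*, 1011*, 1100*, 1101*, 1111*
[col 1] -011, -101, 0-01, 0-10, 00-1, 001-, 1-00, 1-11, 11-1, 110-
Prime implicants: -011, -101, 0-01, 0-10, 00-1, 001-, 1-00, 1-11, 11-1, 110-

NONE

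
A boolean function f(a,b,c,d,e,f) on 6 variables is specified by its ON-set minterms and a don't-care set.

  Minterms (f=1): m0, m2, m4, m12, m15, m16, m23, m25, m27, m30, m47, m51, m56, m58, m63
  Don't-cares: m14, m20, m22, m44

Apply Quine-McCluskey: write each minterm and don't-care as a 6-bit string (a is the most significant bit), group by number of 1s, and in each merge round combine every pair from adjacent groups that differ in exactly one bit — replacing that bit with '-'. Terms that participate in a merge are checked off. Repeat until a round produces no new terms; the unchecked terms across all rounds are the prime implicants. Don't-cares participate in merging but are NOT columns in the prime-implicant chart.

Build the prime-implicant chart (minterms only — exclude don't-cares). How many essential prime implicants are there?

size-2^0 implicants → 000000(✓)  000010(✓)  000100(✓)  001100(✓)  001110(✓)  001111(✓)  010000(✓)  010100(✓)  010110(✓)  010111(✓)  011001(✓)  011011(✓)  011110(✓)  101100(✓)  101111(✓)  110011  111000(✓)  111010(✓)  111111(✓)
size-2^1 implicants → -01100  -01111  0-0000(✓)  0-0100(✓)  0-1110  00-100  000-00(✓)  0000-0  0011-0  00111-  01-110  010-00(✓)  0101-0  01011-  0110-1  1-1111  1110-0
size-2^2 implicants → 0-0-00
Unchecked terms (primes): -01100, -01111, 0-0-00, 0-1110, 00-100, 0000-0, 0011-0, 00111-, 01-110, 0101-0, 01011-, 0110-1, 1-1111, 110011, 1110-0
Minterm coverage:
  m0 ⊆ 0-0-00,0000-0
  m2 ⊆ 0000-0 [E]
  m4 ⊆ 0-0-00,00-100
  m12 ⊆ -01100,00-100,0011-0
  m15 ⊆ -01111,00111-
  m16 ⊆ 0-0-00 [E]
  m23 ⊆ 01011- [E]
  m25 ⊆ 0110-1 [E]
  m27 ⊆ 0110-1 [E]
  m30 ⊆ 0-1110,01-110
  m47 ⊆ -01111,1-1111
  m51 ⊆ 110011 [E]
  m56 ⊆ 1110-0 [E]
  m58 ⊆ 1110-0 [E]
  m63 ⊆ 1-1111 [E]
E = {0-0-00, 0000-0, 01011-, 0110-1, 1-1111, 110011, 1110-0}

7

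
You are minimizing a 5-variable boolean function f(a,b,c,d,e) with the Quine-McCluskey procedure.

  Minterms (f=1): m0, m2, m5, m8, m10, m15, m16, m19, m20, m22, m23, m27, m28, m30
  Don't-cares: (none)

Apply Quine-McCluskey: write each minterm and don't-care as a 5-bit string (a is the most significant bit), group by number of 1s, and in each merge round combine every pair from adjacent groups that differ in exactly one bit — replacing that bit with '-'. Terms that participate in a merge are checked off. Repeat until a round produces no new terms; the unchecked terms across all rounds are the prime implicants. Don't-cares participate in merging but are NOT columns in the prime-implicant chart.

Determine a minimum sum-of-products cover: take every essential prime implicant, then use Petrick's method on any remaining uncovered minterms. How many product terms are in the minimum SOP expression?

[col 0] 00000*, 00010*, 00101, 01000*, 01010*, 01111, 10000*, 10011*, 10100*, 10110*, 10111*, 11011*, 11100*, 11110*
[col 1] -0000, 0-000*, 0-010*, 000-0*, 010-0*, 1-011, 1-100*, 1-110*, 10-00, 10-11, 101-0*, 1011-, 111-0*
[col 2] 0-0-0, 1-1-0
Prime implicants: -0000, 0-0-0, 00101, 01111, 1-011, 1-1-0, 10-00, 10-11, 1011-
PI chart (minterm → PIs covering it):
  0 | -0000,0-0-0
  2 | 0-0-0  (sole → essential)
  5 | 00101  (sole → essential)
  8 | 0-0-0  (sole → essential)
  10 | 0-0-0  (sole → essential)
  15 | 01111  (sole → essential)
  16 | -0000,10-00
  19 | 1-011,10-11
  20 | 1-1-0,10-00
  22 | 1-1-0,1011-
  23 | 10-11,1011-
  27 | 1-011  (sole → essential)
  28 | 1-1-0  (sole → essential)
  30 | 1-1-0  (sole → essential)
Essential prime implicants: 0-0-0, 00101, 01111, 1-011, 1-1-0
Petrick residual → -0000, 10-11
Minimum SOP uses 7 PIs: b'c'd'e' + a'c'e' + a'b'cd'e + a'bcde + ac'de + ace' + ab'de

7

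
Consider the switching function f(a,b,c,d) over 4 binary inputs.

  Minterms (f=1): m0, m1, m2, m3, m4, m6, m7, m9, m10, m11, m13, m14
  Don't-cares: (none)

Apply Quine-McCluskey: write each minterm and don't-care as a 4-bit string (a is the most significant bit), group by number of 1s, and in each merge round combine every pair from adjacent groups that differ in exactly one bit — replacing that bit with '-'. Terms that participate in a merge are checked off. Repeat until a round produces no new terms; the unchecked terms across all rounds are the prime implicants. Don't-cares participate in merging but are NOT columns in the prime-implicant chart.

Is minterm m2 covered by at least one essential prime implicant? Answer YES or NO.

YES

[col 0] 0000*, 0001*, 0010*, 0011*, 0100*, 0110*, 0111*, 1001*, 1010*, 1011*, 1101*, 1110*
[col 1] -001*, -010*, -011*, -110*, 0-00*, 0-10*, 0-11*, 00-0*, 00-1*, 000-*, 001-*, 01-0*, 011-*, 1-01, 1-10*, 10-1*, 101-*
[col 2] --10, -0-1, -01-, 0--0, 0-1-, 00--
Prime implicants: --10, -0-1, -01-, 0--0, 0-1-, 00--, 1-01
PI chart (minterm → PIs covering it):
  0 | 0--0,00--
  1 | -0-1,00--
  2 | --10,-01-,0--0,0-1-,00--
  3 | -0-1,-01-,0-1-,00--
  4 | 0--0  (sole → essential)
  6 | --10,0--0,0-1-
  7 | 0-1-  (sole → essential)
  9 | -0-1,1-01
  10 | --10,-01-
  11 | -0-1,-01-
  13 | 1-01  (sole → essential)
  14 | --10  (sole → essential)
Essential prime implicants: --10, 0--0, 0-1-, 1-01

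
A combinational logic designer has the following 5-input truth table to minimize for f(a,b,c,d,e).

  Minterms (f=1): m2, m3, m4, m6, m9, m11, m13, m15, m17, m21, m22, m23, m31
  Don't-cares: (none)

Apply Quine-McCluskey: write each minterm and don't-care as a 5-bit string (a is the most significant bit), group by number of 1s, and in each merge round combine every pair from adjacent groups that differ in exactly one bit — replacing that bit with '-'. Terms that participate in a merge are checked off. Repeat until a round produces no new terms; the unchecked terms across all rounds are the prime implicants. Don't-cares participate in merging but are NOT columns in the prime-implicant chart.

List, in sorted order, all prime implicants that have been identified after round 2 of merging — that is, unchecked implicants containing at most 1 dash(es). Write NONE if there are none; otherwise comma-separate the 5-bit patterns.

Round 0: 00010✓ 00011✓ 00100✓ 00110✓ 01001✓ 01011✓ 01101✓ 01111✓ 10001✓ 10101✓ 10110✓ 10111✓ 11111✓
Round 1: -0110 -1111 0-011 00-10 0001- 001-0 01-01✓ 01-11✓ 010-1✓ 011-1✓ 1-111 10-01 101-1 1011-
Round 2: 01--1
PIs = {-0110, -1111, 0-011, 00-10, 0001-, 001-0, 01--1, 1-111, 10-01, 101-1, 1011-}

-0110, -1111, 0-011, 00-10, 0001-, 001-0, 1-111, 10-01, 101-1, 1011-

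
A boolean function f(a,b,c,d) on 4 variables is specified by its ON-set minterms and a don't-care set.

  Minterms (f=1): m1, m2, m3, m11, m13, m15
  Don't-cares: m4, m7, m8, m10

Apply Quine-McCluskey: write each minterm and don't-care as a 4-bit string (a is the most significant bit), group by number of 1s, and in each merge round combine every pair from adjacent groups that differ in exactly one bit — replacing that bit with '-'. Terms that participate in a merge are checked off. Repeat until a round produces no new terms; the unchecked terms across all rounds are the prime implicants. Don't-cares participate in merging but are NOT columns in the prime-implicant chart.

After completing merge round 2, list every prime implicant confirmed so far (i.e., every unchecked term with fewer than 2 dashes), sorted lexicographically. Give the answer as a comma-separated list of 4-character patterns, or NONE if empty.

Round 0: 0001✓ 0010✓ 0011✓ 0100 0111✓ 1000✓ 1010✓ 1011✓ 1101✓ 1111✓
Round 1: -010✓ -011✓ -111✓ 0-11✓ 00-1 001-✓ 1-11✓ 10-0 101-✓ 11-1
Round 2: --11 -01-
PIs = {--11, -01-, 00-1, 0100, 10-0, 11-1}

00-1, 0100, 10-0, 11-1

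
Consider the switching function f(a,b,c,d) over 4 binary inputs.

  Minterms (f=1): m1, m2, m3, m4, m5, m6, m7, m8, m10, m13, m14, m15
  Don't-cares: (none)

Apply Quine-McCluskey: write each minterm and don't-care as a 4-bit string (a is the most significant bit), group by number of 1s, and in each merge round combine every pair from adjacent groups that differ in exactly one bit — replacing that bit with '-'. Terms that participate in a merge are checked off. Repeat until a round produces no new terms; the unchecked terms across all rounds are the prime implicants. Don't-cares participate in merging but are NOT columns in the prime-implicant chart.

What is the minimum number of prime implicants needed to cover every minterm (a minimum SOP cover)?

Round 0: 0001✓ 0010✓ 0011✓ 0100✓ 0101✓ 0110✓ 0111✓ 1000✓ 1010✓ 1101✓ 1110✓ 1111✓
Round 1: -010✓ -101✓ -110✓ -111✓ 0-01✓ 0-10✓ 0-11✓ 00-1✓ 001-✓ 01-0✓ 01-1✓ 010-✓ 011-✓ 1-10✓ 10-0 11-1✓ 111-✓
Round 2: --10 -1-1 -11- 0--1 0-1- 01--
PIs = {--10, -1-1, -11-, 0--1, 0-1-, 01--, 10-0}
Coverage chart:
  m1: 0--1 ←essential
  m2: --10,0-1-
  m3: 0--1,0-1-
  m4: 01-- ←essential
  m5: -1-1,0--1,01--
  m6: --10,-11-,0-1-,01--
  m7: -1-1,-11-,0--1,0-1-,01--
  m8: 10-0 ←essential
  m10: --10,10-0
  m13: -1-1 ←essential
  m14: --10,-11-
  m15: -1-1,-11-
Essential: -1-1, 0--1, 01--, 10-0
Petrick residual → --10
Min cover (5 terms): cd' + bd + a'd + a'b + ab'd'

5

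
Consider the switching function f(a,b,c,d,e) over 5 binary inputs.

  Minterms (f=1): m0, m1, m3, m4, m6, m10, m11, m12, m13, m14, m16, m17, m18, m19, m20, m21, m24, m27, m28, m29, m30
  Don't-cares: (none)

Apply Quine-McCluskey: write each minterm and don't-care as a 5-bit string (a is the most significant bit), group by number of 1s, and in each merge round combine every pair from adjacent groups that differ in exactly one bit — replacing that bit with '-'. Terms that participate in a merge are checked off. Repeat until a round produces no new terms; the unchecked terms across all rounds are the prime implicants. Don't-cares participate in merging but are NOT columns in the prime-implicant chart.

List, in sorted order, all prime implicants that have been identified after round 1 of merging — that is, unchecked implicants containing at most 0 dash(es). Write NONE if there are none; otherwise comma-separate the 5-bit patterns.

NONE

Round 0: 00000✓ 00001✓ 00011✓ 00100✓ 00110✓ 01010✓ 01011✓ 01100✓ 01101✓ 01110✓ 10000✓ 10001✓ 10010✓ 10011✓ 10100✓ 10101✓ 11000✓ 11011✓ 11100✓ 11101✓ 11110✓
Round 1: -0000✓ -0001✓ -0011✓ -0100✓ -1011✓ -1100✓ -1101✓ -1110✓ 0-011✓ 0-100✓ 0-110✓ 00-00✓ 000-1✓ 0000-✓ 001-0✓ 01-10 0101- 011-0✓ 0110-✓ 1-000✓ 1-011✓ 1-100✓ 1-101✓ 10-00✓ 10-01✓ 100-0✓ 100-1✓ 1000-✓ 1001-✓ 1010-✓ 11-00✓ 111-0✓ 1110-✓
Round 2: --011 --100 -0-00 -00-1 -000- -11-0 -110- 0-1-0 1--00 1-10- 10-0- 100--
PIs = {--011, --100, -0-00, -00-1, -000-, -11-0, -110-, 0-1-0, 01-10, 0101-, 1--00, 1-10-, 10-0-, 100--}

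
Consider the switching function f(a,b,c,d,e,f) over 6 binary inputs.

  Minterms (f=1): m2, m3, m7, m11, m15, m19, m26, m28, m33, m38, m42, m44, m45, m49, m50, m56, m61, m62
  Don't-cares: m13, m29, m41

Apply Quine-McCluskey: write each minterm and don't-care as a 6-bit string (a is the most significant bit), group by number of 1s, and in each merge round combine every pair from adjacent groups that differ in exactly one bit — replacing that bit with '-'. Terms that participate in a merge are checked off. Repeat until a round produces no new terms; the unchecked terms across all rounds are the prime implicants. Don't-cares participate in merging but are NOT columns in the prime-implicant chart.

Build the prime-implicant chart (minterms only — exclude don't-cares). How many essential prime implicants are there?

13

size-2^0 implicants → 000010(✓)  000011(✓)  000111(✓)  001011(✓)  001101(✓)  001111(✓)  010011(✓)  011010  011100(✓)  011101(✓)  100001(✓)  100110  101001(✓)  101010  101100(✓)  101101(✓)  110001(✓)  110010  111000  111101(✓)  111110
size-2^1 implicants → -01101(✓)  -11101(✓)  0-0011  0-1101(✓)  00-011(✓)  00-111(✓)  000-11(✓)  00001-  001-11(✓)  0011-1  01110-  1-0001  1-1101(✓)  10-001  101-01  10110-
size-2^2 implicants → --1101  00--11
Unchecked terms (primes): --1101, 0-0011, 00--11, 00001-, 0011-1, 011010, 01110-, 1-0001, 10-001, 100110, 101-01, 101010, 10110-, 110010, 111000, 111110
Minterm coverage:
  m2 ⊆ 00001- [E]
  m3 ⊆ 0-0011,00--11,00001-
  m7 ⊆ 00--11 [E]
  m11 ⊆ 00--11 [E]
  m15 ⊆ 00--11,0011-1
  m19 ⊆ 0-0011 [E]
  m26 ⊆ 011010 [E]
  m28 ⊆ 01110- [E]
  m33 ⊆ 1-0001,10-001
  m38 ⊆ 100110 [E]
  m42 ⊆ 101010 [E]
  m44 ⊆ 10110- [E]
  m45 ⊆ --1101,101-01,10110-
  m49 ⊆ 1-0001 [E]
  m50 ⊆ 110010 [E]
  m56 ⊆ 111000 [E]
  m61 ⊆ --1101 [E]
  m62 ⊆ 111110 [E]
E = {--1101, 0-0011, 00--11, 00001-, 011010, 01110-, 1-0001, 100110, 101010, 10110-, 110010, 111000, 111110}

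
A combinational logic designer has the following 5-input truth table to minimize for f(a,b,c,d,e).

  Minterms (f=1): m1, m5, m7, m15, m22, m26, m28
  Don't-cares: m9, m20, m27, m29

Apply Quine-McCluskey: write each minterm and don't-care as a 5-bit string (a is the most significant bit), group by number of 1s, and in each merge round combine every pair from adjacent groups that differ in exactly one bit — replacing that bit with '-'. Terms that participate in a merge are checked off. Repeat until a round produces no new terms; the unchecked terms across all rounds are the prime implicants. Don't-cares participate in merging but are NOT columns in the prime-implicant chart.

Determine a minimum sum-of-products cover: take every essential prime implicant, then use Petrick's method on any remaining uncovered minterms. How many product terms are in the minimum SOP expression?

5

[col 0] 00001*, 00101*, 00111*, 01001*, 01111*, 10100*, 10110*, 11010*, 11011*, 11100*, 11101*
[col 1] 0-001, 0-111, 00-01, 001-1, 1-100, 101-0, 1101-, 1110-
Prime implicants: 0-001, 0-111, 00-01, 001-1, 1-100, 101-0, 1101-, 1110-
PI chart (minterm → PIs covering it):
  1 | 0-001,00-01
  5 | 00-01,001-1
  7 | 0-111,001-1
  15 | 0-111  (sole → essential)
  22 | 101-0  (sole → essential)
  26 | 1101-  (sole → essential)
  28 | 1-100,1110-
Essential prime implicants: 0-111, 101-0, 1101-
Petrick residual → 00-01, 1-100
Minimum SOP uses 5 PIs: a'cde + a'b'd'e + acd'e' + ab'ce' + abc'd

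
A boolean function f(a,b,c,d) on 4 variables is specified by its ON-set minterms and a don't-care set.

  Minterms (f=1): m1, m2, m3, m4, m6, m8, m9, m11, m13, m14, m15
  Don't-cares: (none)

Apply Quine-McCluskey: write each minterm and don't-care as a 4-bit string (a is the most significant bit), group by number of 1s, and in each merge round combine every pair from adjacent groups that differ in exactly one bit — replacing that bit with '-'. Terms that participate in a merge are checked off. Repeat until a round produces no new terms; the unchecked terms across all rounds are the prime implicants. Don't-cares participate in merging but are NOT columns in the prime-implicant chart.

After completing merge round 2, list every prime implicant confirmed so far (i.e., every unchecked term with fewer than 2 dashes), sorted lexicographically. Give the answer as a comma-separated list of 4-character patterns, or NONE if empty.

[col 0] 0001*, 0010*, 0011*, 0100*, 0110*, 1000*, 1001*, 1011*, 1101*, 1110*, 1111*
[col 1] -001*, -011*, -110, 0-10, 00-1*, 001-, 01-0, 1-01*, 1-11*, 10-1*, 100-, 11-1*, 111-
[col 2] -0-1, 1--1
Prime implicants: -0-1, -110, 0-10, 001-, 01-0, 1--1, 100-, 111-

-110, 0-10, 001-, 01-0, 100-, 111-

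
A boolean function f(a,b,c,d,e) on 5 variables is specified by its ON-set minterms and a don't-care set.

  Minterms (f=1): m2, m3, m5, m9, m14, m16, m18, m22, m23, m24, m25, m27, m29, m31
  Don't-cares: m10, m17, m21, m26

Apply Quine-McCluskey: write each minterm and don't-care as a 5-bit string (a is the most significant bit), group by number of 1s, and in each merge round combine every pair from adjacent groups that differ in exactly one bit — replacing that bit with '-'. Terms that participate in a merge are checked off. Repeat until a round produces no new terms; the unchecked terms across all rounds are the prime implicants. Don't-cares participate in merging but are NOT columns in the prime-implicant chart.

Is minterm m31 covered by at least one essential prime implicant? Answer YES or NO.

NO

Round 0: 00010✓ 00011✓ 00101✓ 01001✓ 01010✓ 01110✓ 10000✓ 10001✓ 10010✓ 10101✓ 10110✓ 10111✓ 11000✓ 11001✓ 11010✓ 11011✓ 11101✓ 11111✓
Round 1: -0010✓ -0101 -1001 -1010✓ 0-010✓ 0001- 01-10 1-000✓ 1-001✓ 1-010✓ 1-101✓ 1-111✓ 10-01✓ 10-10 100-0✓ 1000-✓ 101-1✓ 1011- 11-01✓ 11-11✓ 110-0✓ 110-1✓ 1100-✓ 1101-✓ 111-1✓
Round 2: --010 1--01 1-0-0 1-00- 1-1-1 11--1 110--
PIs = {--010, -0101, -1001, 0001-, 01-10, 1--01, 1-0-0, 1-00-, 1-1-1, 10-10, 1011-, 11--1, 110--}
Coverage chart:
  m2: --010,0001-
  m3: 0001- ←essential
  m5: -0101 ←essential
  m9: -1001 ←essential
  m14: 01-10 ←essential
  m16: 1-0-0,1-00-
  m18: --010,1-0-0,10-10
  m22: 10-10,1011-
  m23: 1-1-1,1011-
  m24: 1-0-0,1-00-,110--
  m25: -1001,1--01,1-00-,11--1,110--
  m27: 11--1,110--
  m29: 1--01,1-1-1,11--1
  m31: 1-1-1,11--1
Essential: -0101, -1001, 0001-, 01-10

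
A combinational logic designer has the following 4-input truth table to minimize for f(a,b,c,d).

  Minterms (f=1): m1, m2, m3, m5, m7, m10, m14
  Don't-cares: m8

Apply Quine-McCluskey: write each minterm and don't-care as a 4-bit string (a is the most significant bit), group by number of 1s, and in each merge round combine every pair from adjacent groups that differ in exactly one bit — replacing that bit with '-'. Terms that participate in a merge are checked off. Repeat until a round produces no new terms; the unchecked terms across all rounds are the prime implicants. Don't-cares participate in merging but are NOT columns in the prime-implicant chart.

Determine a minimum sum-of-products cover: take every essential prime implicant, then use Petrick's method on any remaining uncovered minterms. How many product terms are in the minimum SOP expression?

3

[col 0] 0001*, 0010*, 0011*, 0101*, 0111*, 1000*, 1010*, 1110*
[col 1] -010, 0-01*, 0-11*, 00-1*, 001-, 01-1*, 1-10, 10-0
[col 2] 0--1
Prime implicants: -010, 0--1, 001-, 1-10, 10-0
PI chart (minterm → PIs covering it):
  1 | 0--1  (sole → essential)
  2 | -010,001-
  3 | 0--1,001-
  5 | 0--1  (sole → essential)
  7 | 0--1  (sole → essential)
  10 | -010,1-10,10-0
  14 | 1-10  (sole → essential)
Essential prime implicants: 0--1, 1-10
Petrick residual → -010
Minimum SOP uses 3 PIs: b'cd' + a'd + acd'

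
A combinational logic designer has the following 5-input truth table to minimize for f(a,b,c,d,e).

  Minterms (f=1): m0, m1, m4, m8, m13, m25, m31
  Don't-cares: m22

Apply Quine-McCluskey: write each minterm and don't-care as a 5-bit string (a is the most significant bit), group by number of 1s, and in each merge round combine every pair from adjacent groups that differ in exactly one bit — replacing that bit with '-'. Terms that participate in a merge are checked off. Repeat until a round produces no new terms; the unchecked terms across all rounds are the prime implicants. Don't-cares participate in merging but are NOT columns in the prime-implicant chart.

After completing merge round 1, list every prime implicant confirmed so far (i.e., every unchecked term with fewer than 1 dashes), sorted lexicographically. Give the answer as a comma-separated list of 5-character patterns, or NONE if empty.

01101, 10110, 11001, 11111

[col 0] 00000*, 00001*, 00100*, 01000*, 01101, 10110, 11001, 11111
[col 1] 0-000, 00-00, 0000-
Prime implicants: 0-000, 00-00, 0000-, 01101, 10110, 11001, 11111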